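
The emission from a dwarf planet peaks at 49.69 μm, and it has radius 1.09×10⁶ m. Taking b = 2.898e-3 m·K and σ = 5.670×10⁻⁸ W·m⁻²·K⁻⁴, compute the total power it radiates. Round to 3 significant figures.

P ≈ 9.79×10¹² W

Wien's law: T = b/λ_max = 2.898×10⁻³/4.969×10⁻⁵ = 58.3216 K.
Surface area A = 4πR² = 4π(1.09×10⁶ m)² = 1.49301×10¹³ m².
Then P = σAT⁴ = 5.670×10⁻⁸×1.49301×10¹³×(58.3216)⁴ = 9.79×10¹² W.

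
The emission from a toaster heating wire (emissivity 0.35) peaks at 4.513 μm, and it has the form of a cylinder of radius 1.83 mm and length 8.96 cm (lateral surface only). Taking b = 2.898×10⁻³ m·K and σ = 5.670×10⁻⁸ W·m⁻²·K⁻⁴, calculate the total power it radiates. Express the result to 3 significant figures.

P ≈ 3.48 W

Wien's law: T = b/λ_max = 2.898×10⁻³/4.513×10⁻⁶ = 642.145 K.
Lateral area A = 2πrL = 2π×1.83×10⁻³×0.0896 = 1.03024×10⁻³ m².
Then P = εσAT⁴ = 0.35×5.670×10⁻⁸×1.03024×10⁻³×(642.145)⁴ = 3.48 W.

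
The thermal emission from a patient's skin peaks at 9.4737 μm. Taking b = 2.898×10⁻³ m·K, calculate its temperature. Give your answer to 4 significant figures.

T ≈ 305.9 K

Wien's law gives T = b/λ_max = (2.898×10⁻³ m·K)/(9.4737×10⁻⁶ m) = 305.9 K.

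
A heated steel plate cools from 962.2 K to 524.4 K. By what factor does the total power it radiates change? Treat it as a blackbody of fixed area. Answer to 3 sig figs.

P ∝ T⁴, so P₂/P₁ = (T₂/T₁)⁴ = (524.4/962.2)⁴ = (0.545001)⁴ = 0.0882.

P₂/P₁ ≈ 0.0882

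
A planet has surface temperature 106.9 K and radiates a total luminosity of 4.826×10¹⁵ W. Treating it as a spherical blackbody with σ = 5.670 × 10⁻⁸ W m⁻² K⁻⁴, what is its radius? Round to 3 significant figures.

R ≈ 7.20×10⁶ m

L = 4πR²σT⁴ ⇒ R = √(L/(4πσT⁴)).
σT⁴ = 7.40447 W/m², so R = √(4.826×10¹⁵/(4π×7.40447)) = 7.20×10⁶ m.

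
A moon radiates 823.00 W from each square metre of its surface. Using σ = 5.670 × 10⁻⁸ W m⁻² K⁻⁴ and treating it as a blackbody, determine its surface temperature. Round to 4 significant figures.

I = σT⁴, so T = (I/σ)^(1/4) = (823.00/(5.670×10⁻⁸))^(1/4) = 347.1 K.

T ≈ 347.1 K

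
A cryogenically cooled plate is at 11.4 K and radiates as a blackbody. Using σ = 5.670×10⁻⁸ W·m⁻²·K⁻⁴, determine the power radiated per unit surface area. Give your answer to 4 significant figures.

Stefan–Boltzmann: I = σT⁴ = 5.670×10⁻⁸ × (11.4)⁴ = 9.576×10⁻⁴ W/m².

I ≈ 9.576×10⁻⁴ W/m²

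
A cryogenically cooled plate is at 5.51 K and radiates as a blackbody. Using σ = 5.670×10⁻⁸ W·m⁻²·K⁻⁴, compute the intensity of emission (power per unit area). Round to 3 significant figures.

Stefan–Boltzmann: I = σT⁴ = 5.670×10⁻⁸ × (5.51)⁴ = 5.23×10⁻⁵ W/m².

I ≈ 5.23×10⁻⁵ W/m²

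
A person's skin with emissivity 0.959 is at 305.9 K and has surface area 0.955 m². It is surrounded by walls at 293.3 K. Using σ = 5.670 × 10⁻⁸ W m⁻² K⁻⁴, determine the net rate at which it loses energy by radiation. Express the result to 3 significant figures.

Area A = 0.955 m².
Net radiated power P_net = εσA(T⁴ − T₀⁴) = 0.959×5.670×10⁻⁸×0.955×(305.9⁴ − 293.3⁴).
T⁴ − T₀⁴ = 8.75625×10⁹ − 7.40028×10⁹ = 1.35597×10⁹ K⁴, so P_net = 70.4 W.

Net loss ≈ 70.4 W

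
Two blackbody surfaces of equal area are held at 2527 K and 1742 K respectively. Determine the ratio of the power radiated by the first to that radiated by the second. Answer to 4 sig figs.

With equal areas, P₁/P₂ = (T₁/T₂)⁴ = (2527/1742)⁴ = 4.428.

P₁/P₂ ≈ 4.428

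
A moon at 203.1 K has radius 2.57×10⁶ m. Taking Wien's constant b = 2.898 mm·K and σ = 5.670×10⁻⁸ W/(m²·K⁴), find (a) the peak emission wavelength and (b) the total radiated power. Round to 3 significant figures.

(a) λ_max = b/T = 2.898×10⁻³/203.1 = 1.427×10⁻⁵ m = 14.3 μm.
Surface area A = 4πR² = 4π(2.57×10⁶ m)² = 8.29996×10¹³ m².
(b) P = σAT⁴ = 5.670×10⁻⁸×8.29996×10¹³×(203.1)⁴ = 8.01×10¹⁵ W.

λ_max ≈ 14.3 μm; P ≈ 8.01×10¹⁵ W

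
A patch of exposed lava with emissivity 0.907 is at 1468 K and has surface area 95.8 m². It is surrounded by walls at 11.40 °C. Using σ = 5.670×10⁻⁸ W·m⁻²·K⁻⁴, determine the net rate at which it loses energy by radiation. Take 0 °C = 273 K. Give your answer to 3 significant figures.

Net loss ≈ 2.28×10⁷ W

Surroundings: T = 11.40 °C + 273 = 284.40 K.
Area A = 95.8 m².
Net radiated power P_net = εσA(T⁴ − T₀⁴) = 0.907×5.670×10⁻⁸×95.8×(1468⁴ − 284.40⁴).
T⁴ − T₀⁴ = 4.64413×10¹² − 6.54212×10⁹ = 4.63759×10¹² K⁴, so P_net = 2.28×10⁷ W.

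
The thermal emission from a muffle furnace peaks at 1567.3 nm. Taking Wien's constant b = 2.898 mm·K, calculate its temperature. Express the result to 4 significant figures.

Wien's law gives T = b/λ_max = (2.898×10⁻³ m·K)/(1.5673×10⁻⁶ m) = 1849 K.

T ≈ 1849 K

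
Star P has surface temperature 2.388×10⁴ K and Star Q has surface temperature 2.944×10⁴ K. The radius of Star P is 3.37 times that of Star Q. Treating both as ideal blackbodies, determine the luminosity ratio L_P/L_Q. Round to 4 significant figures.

L ∝ R²T⁴, so L_P/L_Q = (R_P/R_Q)²(T_P/T_Q)⁴ = (3.37)² × (2.388×10⁴/2.944×10⁴)⁴ = 11.3569 × 0.432898 = 4.916.

L_P/L_Q ≈ 4.916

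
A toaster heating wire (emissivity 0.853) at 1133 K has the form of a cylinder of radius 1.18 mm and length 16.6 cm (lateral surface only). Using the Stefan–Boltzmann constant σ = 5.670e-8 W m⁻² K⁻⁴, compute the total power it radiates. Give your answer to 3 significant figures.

Lateral area A = 2πrL = 2π×1.18×10⁻³×0.166 = 1.23075×10⁻³ m².
P = εσAT⁴ = 0.853 × 5.670×10⁻⁸ × 1.23075×10⁻³ × (1133)⁴ = 98.1 W.

P ≈ 98.1 W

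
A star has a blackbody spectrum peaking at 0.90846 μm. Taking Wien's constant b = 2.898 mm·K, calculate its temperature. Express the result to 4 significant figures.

Wien's law gives T = b/λ_max = (2.898×10⁻³ m·K)/(9.0846×10⁻⁷ m) = 3190 K.

T ≈ 3190 K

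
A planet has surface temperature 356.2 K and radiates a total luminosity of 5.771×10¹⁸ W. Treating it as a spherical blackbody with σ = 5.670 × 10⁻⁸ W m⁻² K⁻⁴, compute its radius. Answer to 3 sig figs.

R ≈ 2.24×10⁷ m

L = 4πR²σT⁴ ⇒ R = √(L/(4πσT⁴)).
σT⁴ = 912.764 W/m², so R = √(5.771×10¹⁸/(4π×912.764)) = 2.24×10⁷ m.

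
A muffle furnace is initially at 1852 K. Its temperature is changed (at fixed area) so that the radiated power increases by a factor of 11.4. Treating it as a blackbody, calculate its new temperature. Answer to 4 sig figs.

T₂ ≈ 3403 K

P ∝ T⁴, so T₂/T₁ = (P₂/P₁)^(1/4) = (11.4)^(1/4) = 1.83750.
T₂ = 1852 × 1.83750 = 3403 K.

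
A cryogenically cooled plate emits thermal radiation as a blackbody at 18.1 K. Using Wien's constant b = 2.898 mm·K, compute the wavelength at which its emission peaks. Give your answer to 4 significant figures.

λ_max ≈ 1.601×10⁻⁴ m

Wien's displacement law: λ_max = b/T = (2.898×10⁻³ m·K)/(18.1 K) = 1.6011×10⁻⁴ m.
That is 1.601×10⁻⁴ m, in the infrared range.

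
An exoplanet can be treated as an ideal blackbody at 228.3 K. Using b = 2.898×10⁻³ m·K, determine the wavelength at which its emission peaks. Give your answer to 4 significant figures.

Wien's displacement law: λ_max = b/T = (2.898×10⁻³ m·K)/(228.3 K) = 1.2694×10⁻⁵ m.
That is 12.69 μm, in the infrared range.

λ_max ≈ 12.69 μm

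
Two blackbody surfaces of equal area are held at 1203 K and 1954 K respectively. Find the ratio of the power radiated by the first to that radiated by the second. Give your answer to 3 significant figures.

With equal areas, P₁/P₂ = (T₁/T₂)⁴ = (1203/1954)⁴ = 0.144.

P₁/P₂ ≈ 0.144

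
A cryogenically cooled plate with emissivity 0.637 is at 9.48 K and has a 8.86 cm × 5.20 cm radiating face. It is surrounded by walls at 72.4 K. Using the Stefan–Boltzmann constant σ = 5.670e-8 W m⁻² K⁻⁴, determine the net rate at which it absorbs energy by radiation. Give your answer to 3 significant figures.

Net gain ≈ 4.57×10⁻³ W

Area A = 0.0886 × 0.0520 = 4.6072×10⁻³ m².
Net radiated power P_net = εσA(T⁴ − T₀⁴) = 0.637×5.670×10⁻⁸×4.6072×10⁻³×(9.48⁴ − 72.4⁴).
T⁴ − T₀⁴ = 8076.69 − 2.74760×10⁷ = -2.74679×10⁷ K⁴, so P_net = -4.57×10⁻³ W — negative, meaning a net gain of 4.57×10⁻³ W.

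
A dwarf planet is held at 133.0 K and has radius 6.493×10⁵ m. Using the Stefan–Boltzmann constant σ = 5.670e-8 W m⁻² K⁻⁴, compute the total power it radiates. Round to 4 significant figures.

P ≈ 9.399×10¹³ W

Surface area A = 4πR² = 4π(6.493×10⁵ m)² = 5.29786×10¹² m².
P = σAT⁴ = 5.670×10⁻⁸ × 5.29786×10¹² × (133.0)⁴ = 9.399×10¹³ W.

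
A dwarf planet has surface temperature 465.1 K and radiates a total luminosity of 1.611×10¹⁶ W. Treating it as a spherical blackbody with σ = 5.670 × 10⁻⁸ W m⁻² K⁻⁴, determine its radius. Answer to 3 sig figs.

L = 4πR²σT⁴ ⇒ R = √(L/(4πσT⁴)).
σT⁴ = 2653.19 W/m², so R = √(1.611×10¹⁶/(4π×2653.19)) = 6.95×10⁵ m.

R ≈ 6.95×10⁵ m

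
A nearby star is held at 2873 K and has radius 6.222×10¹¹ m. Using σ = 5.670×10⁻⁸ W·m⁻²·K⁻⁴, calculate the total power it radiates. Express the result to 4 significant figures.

P ≈ 1.879×10³¹ W

Surface area A = 4πR² = 4π(6.222×10¹¹ m)² = 4.86485×10²⁴ m².
P = σAT⁴ = 5.670×10⁻⁸ × 4.86485×10²⁴ × (2873)⁴ = 1.879×10³¹ W.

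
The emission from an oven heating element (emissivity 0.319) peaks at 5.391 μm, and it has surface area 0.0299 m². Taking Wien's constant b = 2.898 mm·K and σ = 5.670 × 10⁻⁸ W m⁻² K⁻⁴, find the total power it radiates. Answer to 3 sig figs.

Wien's law: T = b/λ_max = 2.898×10⁻³/5.391×10⁻⁶ = 537.563 K.
Area A = 0.0299 m².
Then P = εσAT⁴ = 0.319×5.670×10⁻⁸×0.0299×(537.563)⁴ = 45.2 W.

P ≈ 45.2 W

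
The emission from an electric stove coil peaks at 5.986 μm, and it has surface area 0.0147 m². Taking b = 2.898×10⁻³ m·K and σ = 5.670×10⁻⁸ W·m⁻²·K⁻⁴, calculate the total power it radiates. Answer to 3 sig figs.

Wien's law: T = b/λ_max = 2.898×10⁻³/5.986×10⁻⁶ = 484.130 K.
Area A = 0.0147 m².
Then P = σAT⁴ = 5.670×10⁻⁸×0.0147×(484.130)⁴ = 45.8 W.

P ≈ 45.8 W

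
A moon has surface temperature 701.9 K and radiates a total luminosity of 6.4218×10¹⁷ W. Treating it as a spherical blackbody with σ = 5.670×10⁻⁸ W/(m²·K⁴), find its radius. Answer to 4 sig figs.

L = 4πR²σT⁴ ⇒ R = √(L/(4πσT⁴)).
σT⁴ = 13762.1 W/m², so R = √(6.4218×10¹⁷/(4π×13762.1)) = 1.927×10⁶ m.

R ≈ 1.927×10⁶ m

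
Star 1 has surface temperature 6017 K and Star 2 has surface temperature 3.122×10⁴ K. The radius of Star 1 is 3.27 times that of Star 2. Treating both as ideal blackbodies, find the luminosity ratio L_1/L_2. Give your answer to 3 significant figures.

L_1/L_2 ≈ 0.0148

L ∝ R²T⁴, so L_1/L_2 = (R_1/R_2)²(T_1/T_2)⁴ = (3.27)² × (6017/3.122×10⁴)⁴ = 10.6929 × 1.37971×10⁻³ = 0.0148.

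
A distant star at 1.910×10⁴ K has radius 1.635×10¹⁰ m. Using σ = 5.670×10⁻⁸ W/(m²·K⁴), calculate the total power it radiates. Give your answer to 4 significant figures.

Surface area A = 4πR² = 4π(1.635×10¹⁰ m)² = 3.35927×10²¹ m².
P = σAT⁴ = 5.670×10⁻⁸ × 3.35927×10²¹ × (1.910×10⁴)⁴ = 2.535×10³¹ W.

P ≈ 2.535×10³¹ W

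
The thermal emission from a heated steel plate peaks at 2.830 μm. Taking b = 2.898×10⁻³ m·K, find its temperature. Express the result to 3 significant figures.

T ≈ 1.02×10³ K

Wien's law gives T = b/λ_max = (2.898×10⁻³ m·K)/(2.830×10⁻⁶ m) = 1.02×10³ K.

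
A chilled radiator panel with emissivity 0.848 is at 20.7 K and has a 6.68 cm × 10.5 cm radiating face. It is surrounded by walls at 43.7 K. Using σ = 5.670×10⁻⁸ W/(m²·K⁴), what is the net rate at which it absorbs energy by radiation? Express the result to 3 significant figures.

Net gain ≈ 1.17×10⁻³ W

Area A = 0.0668 × 0.105 = 7.014×10⁻³ m².
Net radiated power P_net = εσA(T⁴ − T₀⁴) = 0.848×5.670×10⁻⁸×7.014×10⁻³×(20.7⁴ − 43.7⁴).
T⁴ − T₀⁴ = 1.83604×10⁵ − 3.64692×10⁶ = -3.46332×10⁶ K⁴, so P_net = -1.17×10⁻³ W — negative, meaning a net gain of 1.17×10⁻³ W.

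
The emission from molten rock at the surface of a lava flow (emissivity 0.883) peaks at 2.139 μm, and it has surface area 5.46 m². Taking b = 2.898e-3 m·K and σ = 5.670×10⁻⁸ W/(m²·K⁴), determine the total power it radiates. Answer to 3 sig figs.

P ≈ 9.21×10⁵ W

Wien's law: T = b/λ_max = 2.898×10⁻³/2.139×10⁻⁶ = 1354.84 K.
Area A = 5.46 m².
Then P = εσAT⁴ = 0.883×5.670×10⁻⁸×5.46×(1354.84)⁴ = 9.21×10⁵ W.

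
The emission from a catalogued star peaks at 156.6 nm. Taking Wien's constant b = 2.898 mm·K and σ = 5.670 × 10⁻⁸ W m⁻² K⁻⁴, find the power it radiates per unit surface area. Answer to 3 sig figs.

I ≈ 6.65×10⁹ W/m²

Wien's law: T = b/λ_max = 2.898×10⁻³/1.566×10⁻⁷ = 18505.7 K.
Then I = σT⁴ = 5.670×10⁻⁸×(18505.7)⁴ = 6.65×10⁹ W/m².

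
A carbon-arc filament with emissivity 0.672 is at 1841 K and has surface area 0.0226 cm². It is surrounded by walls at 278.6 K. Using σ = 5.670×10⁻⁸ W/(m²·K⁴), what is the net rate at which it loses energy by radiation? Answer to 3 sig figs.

Net loss ≈ 0.989 W

Area A = 0.0226 cm² = 2.26×10⁻⁶ m².
Net radiated power P_net = εσA(T⁴ − T₀⁴) = 0.672×5.670×10⁻⁸×2.26×10⁻⁶×(1841⁴ − 278.6⁴).
T⁴ − T₀⁴ = 1.14872×10¹³ − 6.02455×10⁹ = 1.14812×10¹³ K⁴, so P_net = 0.989 W.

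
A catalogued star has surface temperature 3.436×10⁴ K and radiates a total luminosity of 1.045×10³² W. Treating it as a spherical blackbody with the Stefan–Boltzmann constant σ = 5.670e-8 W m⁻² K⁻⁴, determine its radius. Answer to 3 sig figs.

L = 4πR²σT⁴ ⇒ R = √(L/(4πσT⁴)).
σT⁴ = 7.90307×10¹⁰ W/m², so R = √(1.045×10³²/(4π×7.90307×10¹⁰)) = 1.03×10¹⁰ m.

R ≈ 1.03×10¹⁰ m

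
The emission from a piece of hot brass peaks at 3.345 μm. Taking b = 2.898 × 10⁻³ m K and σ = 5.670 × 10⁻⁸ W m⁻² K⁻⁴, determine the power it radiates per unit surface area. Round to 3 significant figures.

Wien's law: T = b/λ_max = 2.898×10⁻³/3.345×10⁻⁶ = 866.368 K.
Then I = σT⁴ = 5.670×10⁻⁸×(866.368)⁴ = 3.19×10⁴ W/m².

I ≈ 3.19×10⁴ W/m²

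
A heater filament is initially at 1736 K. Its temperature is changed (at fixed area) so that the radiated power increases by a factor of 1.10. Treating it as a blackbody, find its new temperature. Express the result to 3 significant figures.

T₂ ≈ 1.78×10³ K

P ∝ T⁴, so T₂/T₁ = (P₂/P₁)^(1/4) = (1.10)^(1/4) = 1.02411.
T₂ = 1736 × 1.02411 = 1.78×10³ K.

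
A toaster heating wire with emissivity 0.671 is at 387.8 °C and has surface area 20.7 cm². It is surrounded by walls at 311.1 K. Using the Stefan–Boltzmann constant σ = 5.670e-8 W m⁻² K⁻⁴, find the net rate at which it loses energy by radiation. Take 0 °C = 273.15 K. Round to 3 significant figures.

T = 387.8 °C + 273.15 = 660.95 K.
Area A = 20.7 cm² = 2.07×10⁻³ m².
Net radiated power P_net = εσA(T⁴ − T₀⁴) = 0.671×5.670×10⁻⁸×2.07×10⁻³×(660.95⁴ − 311.1⁴).
T⁴ − T₀⁴ = 1.90842×10¹¹ − 9.36699×10⁹ = 1.81475×10¹¹ K⁴, so P_net = 14.3 W.

Net loss ≈ 14.3 W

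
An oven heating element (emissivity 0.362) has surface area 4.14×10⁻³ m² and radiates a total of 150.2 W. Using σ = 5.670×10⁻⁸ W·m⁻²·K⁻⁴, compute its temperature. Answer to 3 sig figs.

Area A = 4.14×10⁻³ m².
P = εσAT⁴ ⇒ T = (P/(εσA))^(1/4) = (150.2/(0.362×5.670×10⁻⁸×4.14×10⁻³))^(1/4) = 1.15×10³ K.

T ≈ 1.15×10³ K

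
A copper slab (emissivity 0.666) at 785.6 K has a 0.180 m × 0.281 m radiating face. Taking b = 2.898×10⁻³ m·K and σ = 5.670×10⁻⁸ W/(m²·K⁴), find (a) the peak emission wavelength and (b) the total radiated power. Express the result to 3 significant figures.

(a) λ_max = b/T = 2.898×10⁻³/785.6 = 3.689×10⁻⁶ m = 3.69 μm.
Area A = 0.180 × 0.281 = 0.05058 m².
(b) P = εσAT⁴ = 0.666×5.670×10⁻⁸×0.05058×(785.6)⁴ = 728 W.

λ_max ≈ 3.69 μm; P ≈ 728 W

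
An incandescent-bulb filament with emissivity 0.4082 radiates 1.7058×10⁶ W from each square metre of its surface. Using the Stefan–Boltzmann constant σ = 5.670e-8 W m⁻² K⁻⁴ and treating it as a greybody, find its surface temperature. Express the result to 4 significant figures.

I = εσT⁴, so T = (I/εσ)^(1/4) = (1.7058×10⁶/(0.4082×5.670×10⁻⁸))^(1/4) = 2930 K.

T ≈ 2930 K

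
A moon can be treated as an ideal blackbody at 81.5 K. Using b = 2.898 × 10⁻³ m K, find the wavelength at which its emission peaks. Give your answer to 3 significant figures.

λ_max ≈ 35.6 μm

Wien's displacement law: λ_max = b/T = (2.898×10⁻³ m·K)/(81.5 K) = 3.556×10⁻⁵ m.
That is 35.6 μm, in the infrared range.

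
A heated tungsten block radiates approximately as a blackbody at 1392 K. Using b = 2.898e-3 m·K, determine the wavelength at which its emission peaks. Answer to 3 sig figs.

Wien's displacement law: λ_max = b/T = (2.898×10⁻³ m·K)/(1392 K) = 2.082×10⁻⁶ m.
That is 2.08×10³ nm, in the infrared range.

λ_max ≈ 2.08×10³ nm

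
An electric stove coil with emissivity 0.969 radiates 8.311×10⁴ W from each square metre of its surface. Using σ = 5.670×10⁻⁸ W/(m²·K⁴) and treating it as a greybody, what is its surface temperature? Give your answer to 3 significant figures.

T ≈ 1.11×10³ K

I = εσT⁴, so T = (I/εσ)^(1/4) = (8.311×10⁴/(0.969×5.670×10⁻⁸))^(1/4) = 1.11×10³ K.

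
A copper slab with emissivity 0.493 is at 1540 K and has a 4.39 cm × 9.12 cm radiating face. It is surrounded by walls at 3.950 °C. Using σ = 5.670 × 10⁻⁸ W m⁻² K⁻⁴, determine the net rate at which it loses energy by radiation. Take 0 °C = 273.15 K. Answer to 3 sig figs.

Surroundings: T = 3.950 °C + 273.15 = 277.100 K.
Area A = 0.0439 × 0.0912 = 4.00368×10⁻³ m².
Net radiated power P_net = εσA(T⁴ − T₀⁴) = 0.493×5.670×10⁻⁸×4.00368×10⁻³×(1540⁴ − 277.100⁴).
T⁴ − T₀⁴ = 5.62449×10¹² − 5.89585×10⁹ = 5.61859×10¹² K⁴, so P_net = 629 W.

Net loss ≈ 629 W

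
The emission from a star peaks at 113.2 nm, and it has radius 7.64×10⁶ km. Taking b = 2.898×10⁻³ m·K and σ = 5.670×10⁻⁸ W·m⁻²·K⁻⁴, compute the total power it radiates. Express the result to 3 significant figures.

Wien's law: T = b/λ_max = 2.898×10⁻³/1.132×10⁻⁷ = 25600.7 K.
Surface area A = 4πR² = 4π(7.64×10⁹ m)² = 7.33494×10²⁰ m².
Then P = σAT⁴ = 5.670×10⁻⁸×7.33494×10²⁰×(25600.7)⁴ = 1.79×10³¹ W.

P ≈ 1.79×10³¹ W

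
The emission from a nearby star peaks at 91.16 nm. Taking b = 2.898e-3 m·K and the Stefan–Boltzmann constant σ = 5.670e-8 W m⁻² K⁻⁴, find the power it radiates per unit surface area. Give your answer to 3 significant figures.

Wien's law: T = b/λ_max = 2.898×10⁻³/9.116×10⁻⁸ = 31790.3 K.
Then I = σT⁴ = 5.670×10⁻⁸×(31790.3)⁴ = 5.79×10¹⁰ W/m².

I ≈ 5.79×10¹⁰ W/m²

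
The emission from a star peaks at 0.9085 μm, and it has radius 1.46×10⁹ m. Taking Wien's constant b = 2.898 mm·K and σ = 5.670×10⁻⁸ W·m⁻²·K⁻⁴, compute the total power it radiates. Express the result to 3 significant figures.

Wien's law: T = b/λ_max = 2.898×10⁻³/9.085×10⁻⁷ = 3189.87 K.
Surface area A = 4πR² = 4π(1.46×10⁹ m)² = 2.67865×10¹⁹ m².
Then P = σAT⁴ = 5.670×10⁻⁸×2.67865×10¹⁹×(3189.87)⁴ = 1.57×10²⁶ W.

P ≈ 1.57×10²⁶ W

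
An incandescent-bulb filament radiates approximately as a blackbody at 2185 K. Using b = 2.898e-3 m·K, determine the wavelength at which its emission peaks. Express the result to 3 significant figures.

λ_max ≈ 1.33×10³ nm

Wien's displacement law: λ_max = b/T = (2.898×10⁻³ m·K)/(2185 K) = 1.326×10⁻⁶ m.
That is 1.33×10³ nm, in the infrared range.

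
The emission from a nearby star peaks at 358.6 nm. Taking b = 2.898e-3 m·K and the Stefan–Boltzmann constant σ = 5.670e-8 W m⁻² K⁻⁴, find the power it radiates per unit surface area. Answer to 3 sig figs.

I ≈ 2.42×10⁸ W/m²

Wien's law: T = b/λ_max = 2.898×10⁻³/3.586×10⁻⁷ = 8081.43 K.
Then I = σT⁴ = 5.670×10⁻⁸×(8081.43)⁴ = 2.42×10⁸ W/m².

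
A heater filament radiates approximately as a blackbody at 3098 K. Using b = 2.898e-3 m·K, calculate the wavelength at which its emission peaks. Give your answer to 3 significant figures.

λ_max ≈ 0.935 μm

Wien's displacement law: λ_max = b/T = (2.898×10⁻³ m·K)/(3098 K) = 9.354×10⁻⁷ m.
That is 0.935 μm, in the infrared range.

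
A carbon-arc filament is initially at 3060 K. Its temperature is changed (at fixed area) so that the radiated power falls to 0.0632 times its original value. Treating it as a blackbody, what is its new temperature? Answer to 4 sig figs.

P ∝ T⁴, so T₂/T₁ = (P₂/P₁)^(1/4) = (0.0632)^(1/4) = 0.501394.
T₂ = 3060 × 0.501394 = 1534 K.

T₂ ≈ 1534 K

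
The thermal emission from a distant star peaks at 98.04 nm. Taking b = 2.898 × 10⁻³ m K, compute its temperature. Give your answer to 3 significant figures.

Wien's law gives T = b/λ_max = (2.898×10⁻³ m·K)/(9.804×10⁻⁸ m) = 2.96×10⁴ K.

T ≈ 2.96×10⁴ K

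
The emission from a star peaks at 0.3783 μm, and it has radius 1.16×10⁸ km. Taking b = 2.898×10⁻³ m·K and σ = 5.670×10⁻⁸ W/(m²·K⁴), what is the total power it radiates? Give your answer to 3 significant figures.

Wien's law: T = b/λ_max = 2.898×10⁻³/3.783×10⁻⁷ = 7660.59 K.
Surface area A = 4πR² = 4π(1.16×10¹¹ m)² = 1.69093×10²³ m².
Then P = σAT⁴ = 5.670×10⁻⁸×1.69093×10²³×(7660.59)⁴ = 3.30×10³¹ W.

P ≈ 3.30×10³¹ W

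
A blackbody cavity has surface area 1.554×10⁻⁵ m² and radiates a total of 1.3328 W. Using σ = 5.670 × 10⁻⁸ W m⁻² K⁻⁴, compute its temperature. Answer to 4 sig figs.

Area A = 1.554×10⁻⁵ m².
P = σAT⁴ ⇒ T = (P/(σA))^(1/4) = (1.3328/(5.670×10⁻⁸×1.554×10⁻⁵))^(1/4) = 1109 K.

T ≈ 1109 K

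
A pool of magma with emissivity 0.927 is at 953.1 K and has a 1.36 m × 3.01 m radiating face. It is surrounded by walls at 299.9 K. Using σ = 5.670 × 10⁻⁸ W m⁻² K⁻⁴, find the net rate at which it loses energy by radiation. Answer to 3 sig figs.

Area A = 1.36 × 3.01 = 4.0936 m².
Net radiated power P_net = εσA(T⁴ − T₀⁴) = 0.927×5.670×10⁻⁸×4.0936×(953.1⁴ − 299.9⁴).
T⁴ − T₀⁴ = 8.25190×10¹¹ − 8.08921×10⁹ = 8.17101×10¹¹ K⁴, so P_net = 1.76×10⁵ W.

Net loss ≈ 1.76×10⁵ W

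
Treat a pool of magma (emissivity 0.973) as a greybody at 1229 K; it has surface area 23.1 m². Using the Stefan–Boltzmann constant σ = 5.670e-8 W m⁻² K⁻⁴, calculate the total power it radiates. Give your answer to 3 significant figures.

Area A = 23.1 m².
P = εσAT⁴ = 0.973 × 5.670×10⁻⁸ × 23.1 × (1229)⁴ = 2.91×10⁶ W.

P ≈ 2.91×10⁶ W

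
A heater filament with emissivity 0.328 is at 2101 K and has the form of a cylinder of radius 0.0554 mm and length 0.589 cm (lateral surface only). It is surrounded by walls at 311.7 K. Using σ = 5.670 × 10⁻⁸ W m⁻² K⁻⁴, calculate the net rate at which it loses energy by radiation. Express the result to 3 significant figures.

Net loss ≈ 0.743 W

Lateral area A = 2πrL = 2π×5.54×10⁻⁵×5.89×10⁻³ = 2.05024×10⁻⁶ m².
Net radiated power P_net = εσA(T⁴ − T₀⁴) = 0.328×5.670×10⁻⁸×2.05024×10⁻⁶×(2101⁴ − 311.7⁴).
T⁴ − T₀⁴ = 1.94852×10¹³ − 9.43946×10⁹ = 1.94758×10¹³ K⁴, so P_net = 0.743 W.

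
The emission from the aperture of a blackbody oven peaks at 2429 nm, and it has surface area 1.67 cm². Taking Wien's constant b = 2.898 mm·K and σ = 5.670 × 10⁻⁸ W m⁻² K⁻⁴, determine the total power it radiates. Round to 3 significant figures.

Wien's law: T = b/λ_max = 2.898×10⁻³/2.429×10⁻⁶ = 1193.08 K.
Area A = 1.67 cm² = 1.67×10⁻⁴ m².
Then P = σAT⁴ = 5.670×10⁻⁸×1.67×10⁻⁴×(1193.08)⁴ = 19.2 W.

P ≈ 19.2 W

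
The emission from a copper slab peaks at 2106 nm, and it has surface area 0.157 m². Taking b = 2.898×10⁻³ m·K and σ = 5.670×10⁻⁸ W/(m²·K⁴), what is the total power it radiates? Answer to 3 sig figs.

P ≈ 3.19×10⁴ W

Wien's law: T = b/λ_max = 2.898×10⁻³/2.106×10⁻⁶ = 1376.07 K.
Area A = 0.157 m².
Then P = σAT⁴ = 5.670×10⁻⁸×0.157×(1376.07)⁴ = 3.19×10⁴ W.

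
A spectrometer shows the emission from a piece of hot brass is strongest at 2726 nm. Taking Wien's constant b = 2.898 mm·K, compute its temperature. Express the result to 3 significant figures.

Wien's law gives T = b/λ_max = (2.898×10⁻³ m·K)/(2.726×10⁻⁶ m) = 1.06×10³ K.

T ≈ 1.06×10³ K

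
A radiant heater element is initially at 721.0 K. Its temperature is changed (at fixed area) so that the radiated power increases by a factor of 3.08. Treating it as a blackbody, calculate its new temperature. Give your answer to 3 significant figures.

T₂ ≈ 955 K

P ∝ T⁴, so T₂/T₁ = (P₂/P₁)^(1/4) = (3.08)^(1/4) = 1.32476.
T₂ = 721.0 × 1.32476 = 955 K.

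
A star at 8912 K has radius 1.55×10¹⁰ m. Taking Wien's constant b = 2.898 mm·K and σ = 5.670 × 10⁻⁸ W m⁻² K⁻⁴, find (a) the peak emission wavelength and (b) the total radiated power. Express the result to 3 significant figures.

λ_max ≈ 0.325 μm; P ≈ 1.08×10³⁰ W

(a) λ_max = b/T = 2.898×10⁻³/8912 = 3.252×10⁻⁷ m = 0.325 μm.
Surface area A = 4πR² = 4π(1.55×10¹⁰ m)² = 3.01907×10²¹ m².
(b) P = σAT⁴ = 5.670×10⁻⁸×3.01907×10²¹×(8912)⁴ = 1.08×10³⁰ W.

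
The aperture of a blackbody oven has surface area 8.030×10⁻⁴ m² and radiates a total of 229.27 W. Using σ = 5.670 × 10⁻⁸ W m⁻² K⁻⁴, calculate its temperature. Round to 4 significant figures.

T ≈ 1498 K

Area A = 8.030×10⁻⁴ m².
P = σAT⁴ ⇒ T = (P/(σA))^(1/4) = (229.27/(5.670×10⁻⁸×8.030×10⁻⁴))^(1/4) = 1498 K.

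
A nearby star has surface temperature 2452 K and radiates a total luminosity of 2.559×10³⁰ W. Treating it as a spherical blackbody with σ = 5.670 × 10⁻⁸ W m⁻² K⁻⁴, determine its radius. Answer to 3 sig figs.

R ≈ 3.15×10¹¹ m

L = 4πR²σT⁴ ⇒ R = √(L/(4πσT⁴)).
σT⁴ = 2.04958×10⁶ W/m², so R = √(2.559×10³⁰/(4π×2.04958×10⁶)) = 3.15×10¹¹ m.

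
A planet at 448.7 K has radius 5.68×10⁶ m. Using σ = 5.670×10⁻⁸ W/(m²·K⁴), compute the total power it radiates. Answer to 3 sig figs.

P ≈ 9.32×10¹⁷ W

Surface area A = 4πR² = 4π(5.68×10⁶ m)² = 4.05421×10¹⁴ m².
P = σAT⁴ = 5.670×10⁻⁸ × 4.05421×10¹⁴ × (448.7)⁴ = 9.32×10¹⁷ W.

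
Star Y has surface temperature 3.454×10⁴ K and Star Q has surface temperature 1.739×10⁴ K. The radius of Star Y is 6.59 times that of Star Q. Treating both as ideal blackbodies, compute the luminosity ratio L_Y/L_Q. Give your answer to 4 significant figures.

L ∝ R²T⁴, so L_Y/L_Q = (R_Y/R_Q)²(T_Y/T_Q)⁴ = (6.59)² × (3.454×10⁴/1.739×10⁴)⁴ = 43.4281 × 15.5629 = 675.9.

L_Y/L_Q ≈ 675.9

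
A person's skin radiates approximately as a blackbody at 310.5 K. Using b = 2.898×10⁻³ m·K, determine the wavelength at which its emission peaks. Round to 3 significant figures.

Wien's displacement law: λ_max = b/T = (2.898×10⁻³ m·K)/(310.5 K) = 9.333×10⁻⁶ m.
That is 9.33 μm, in the infrared range.

λ_max ≈ 9.33 μm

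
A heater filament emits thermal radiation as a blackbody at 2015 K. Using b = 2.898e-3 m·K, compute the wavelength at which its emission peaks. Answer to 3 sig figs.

λ_max ≈ 1.44×10³ nm

Wien's displacement law: λ_max = b/T = (2.898×10⁻³ m·K)/(2015 K) = 1.438×10⁻⁶ m.
That is 1.44×10³ nm, in the infrared range.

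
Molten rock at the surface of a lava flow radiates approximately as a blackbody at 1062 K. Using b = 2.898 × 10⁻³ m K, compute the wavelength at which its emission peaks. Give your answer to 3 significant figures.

λ_max ≈ 2.73×10³ nm

Wien's displacement law: λ_max = b/T = (2.898×10⁻³ m·K)/(1062 K) = 2.729×10⁻⁶ m.
That is 2.73×10³ nm, in the infrared range.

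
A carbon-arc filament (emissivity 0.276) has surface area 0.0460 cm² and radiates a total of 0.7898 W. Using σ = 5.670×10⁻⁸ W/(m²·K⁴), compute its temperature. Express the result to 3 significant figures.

T ≈ 1.82×10³ K

Area A = 0.0460 cm² = 4.60×10⁻⁶ m².
P = εσAT⁴ ⇒ T = (P/(εσA))^(1/4) = (0.7898/(0.276×5.670×10⁻⁸×4.60×10⁻⁶))^(1/4) = 1.82×10³ K.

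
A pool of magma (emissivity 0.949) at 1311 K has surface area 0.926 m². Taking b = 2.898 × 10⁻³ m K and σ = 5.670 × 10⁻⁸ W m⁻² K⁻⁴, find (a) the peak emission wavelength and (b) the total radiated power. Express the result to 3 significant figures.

(a) λ_max = b/T = 2.898×10⁻³/1311 = 2.211×10⁻⁶ m = 2.21×10³ nm.
Area A = 0.926 m².
(b) P = εσAT⁴ = 0.949×5.670×10⁻⁸×0.926×(1311)⁴ = 1.47×10⁵ W.

λ_max ≈ 2.21×10³ nm; P ≈ 1.47×10⁵ W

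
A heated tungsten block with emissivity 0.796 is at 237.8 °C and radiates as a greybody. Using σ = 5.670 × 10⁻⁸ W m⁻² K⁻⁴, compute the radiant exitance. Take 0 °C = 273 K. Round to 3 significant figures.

I ≈ 3.07×10³ W/m²

T = 237.8 °C + 273 = 510.8 K.
Stefan–Boltzmann: I = εσT⁴ = 0.796 × 5.670×10⁻⁸ × (510.8)⁴ = 3.07×10³ W/m².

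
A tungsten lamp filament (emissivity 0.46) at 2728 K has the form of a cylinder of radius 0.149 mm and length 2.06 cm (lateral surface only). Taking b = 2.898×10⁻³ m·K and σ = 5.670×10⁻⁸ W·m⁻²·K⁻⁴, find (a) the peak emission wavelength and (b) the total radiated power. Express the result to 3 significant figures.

λ_max ≈ 1.06 μm; P ≈ 27.9 W

(a) λ_max = b/T = 2.898×10⁻³/2728 = 1.062×10⁻⁶ m = 1.06 μm.
Lateral area A = 2πrL = 2π×1.49×10⁻⁴×0.0206 = 1.92856×10⁻⁵ m².
(b) P = εσAT⁴ = 0.46×5.670×10⁻⁸×1.92856×10⁻⁵×(2728)⁴ = 27.9 W.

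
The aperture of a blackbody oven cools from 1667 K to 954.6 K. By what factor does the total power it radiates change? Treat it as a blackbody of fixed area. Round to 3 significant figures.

P₂/P₁ ≈ 0.108

P ∝ T⁴, so P₂/P₁ = (T₂/T₁)⁴ = (954.6/1667)⁴ = (0.572645)⁴ = 0.108.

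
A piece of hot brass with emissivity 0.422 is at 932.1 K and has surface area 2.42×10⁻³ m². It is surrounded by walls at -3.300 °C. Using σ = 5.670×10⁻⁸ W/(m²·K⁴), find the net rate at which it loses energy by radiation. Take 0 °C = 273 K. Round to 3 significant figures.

Net loss ≈ 43.4 W

Surroundings: T = -3.300 °C + 273 = 269.700 K.
Area A = 2.42×10⁻³ m².
Net radiated power P_net = εσA(T⁴ − T₀⁴) = 0.422×5.670×10⁻⁸×2.42×10⁻³×(932.1⁴ − 269.700⁴).
T⁴ − T₀⁴ = 7.54832×10¹¹ − 5.29083×10⁹ = 7.49541×10¹¹ K⁴, so P_net = 43.4 W.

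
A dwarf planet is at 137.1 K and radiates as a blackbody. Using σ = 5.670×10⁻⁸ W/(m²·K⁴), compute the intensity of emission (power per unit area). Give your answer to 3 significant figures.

I ≈ 20.0 W/m²

Stefan–Boltzmann: I = σT⁴ = 5.670×10⁻⁸ × (137.1)⁴ = 20.0 W/m².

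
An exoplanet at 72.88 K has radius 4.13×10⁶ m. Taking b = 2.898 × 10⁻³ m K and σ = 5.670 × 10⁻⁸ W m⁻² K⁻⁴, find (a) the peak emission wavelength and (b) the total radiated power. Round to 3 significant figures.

(a) λ_max = b/T = 2.898×10⁻³/72.88 = 3.976×10⁻⁵ m = 39.8 μm.
Surface area A = 4πR² = 4π(4.13×10⁶ m)² = 2.14343×10¹⁴ m².
(b) P = σAT⁴ = 5.670×10⁻⁸×2.14343×10¹⁴×(72.88)⁴ = 3.43×10¹⁴ W.

λ_max ≈ 39.8 μm; P ≈ 3.43×10¹⁴ W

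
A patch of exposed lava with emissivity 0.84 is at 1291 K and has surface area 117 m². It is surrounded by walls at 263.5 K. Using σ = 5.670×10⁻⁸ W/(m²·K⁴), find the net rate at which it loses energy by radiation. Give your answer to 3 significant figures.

Area A = 117 m².
Net radiated power P_net = εσA(T⁴ − T₀⁴) = 0.84×5.670×10⁻⁸×117×(1291⁴ − 263.5⁴).
T⁴ − T₀⁴ = 2.77783×10¹² − 4.82084×10⁹ = 2.77301×10¹² K⁴, so P_net = 1.55×10⁷ W.

Net loss ≈ 1.55×10⁷ W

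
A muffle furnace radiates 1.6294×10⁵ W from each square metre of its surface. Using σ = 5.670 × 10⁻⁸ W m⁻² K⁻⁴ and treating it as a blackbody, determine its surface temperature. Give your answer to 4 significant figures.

T ≈ 1302 K

I = σT⁴, so T = (I/σ)^(1/4) = (1.6294×10⁵/(5.670×10⁻⁸))^(1/4) = 1302 K.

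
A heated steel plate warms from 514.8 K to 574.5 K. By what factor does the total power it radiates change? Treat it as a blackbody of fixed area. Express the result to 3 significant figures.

P₂/P₁ ≈ 1.55

P ∝ T⁴, so P₂/P₁ = (T₂/T₁)⁴ = (574.5/514.8)⁴ = (1.11597)⁴ = 1.55.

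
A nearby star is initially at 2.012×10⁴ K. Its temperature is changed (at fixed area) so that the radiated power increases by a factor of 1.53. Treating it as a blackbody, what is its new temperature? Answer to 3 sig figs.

T₂ ≈ 2.24×10⁴ K

P ∝ T⁴, so T₂/T₁ = (P₂/P₁)^(1/4) = (1.53)^(1/4) = 1.11217.
T₂ = 2.012×10⁴ × 1.11217 = 2.24×10⁴ K.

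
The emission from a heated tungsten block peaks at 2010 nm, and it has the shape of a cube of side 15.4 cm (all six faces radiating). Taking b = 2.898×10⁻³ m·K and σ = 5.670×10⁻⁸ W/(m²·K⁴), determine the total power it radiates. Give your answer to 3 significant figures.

Wien's law: T = b/λ_max = 2.898×10⁻³/2.010×10⁻⁶ = 1441.79 K.
Area A = 6s² = 6×(0.154 m)² = 0.142296 m².
Then P = σAT⁴ = 5.670×10⁻⁸×0.142296×(1441.79)⁴ = 3.49×10⁴ W.

P ≈ 3.49×10⁴ W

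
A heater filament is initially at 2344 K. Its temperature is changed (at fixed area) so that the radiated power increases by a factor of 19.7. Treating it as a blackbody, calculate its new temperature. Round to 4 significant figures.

T₂ ≈ 4938 K

P ∝ T⁴, so T₂/T₁ = (P₂/P₁)^(1/4) = (19.7)^(1/4) = 2.10677.
T₂ = 2344 × 2.10677 = 4938 K.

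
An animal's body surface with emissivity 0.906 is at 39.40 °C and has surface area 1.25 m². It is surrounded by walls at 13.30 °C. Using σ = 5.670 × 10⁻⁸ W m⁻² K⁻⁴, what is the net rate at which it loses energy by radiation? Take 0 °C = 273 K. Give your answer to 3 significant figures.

T = 39.40 °C + 273 = 312.40 K.
Surroundings: T = 13.30 °C + 273 = 286.30 K.
Area A = 1.25 m².
Net radiated power P_net = εσA(T⁴ − T₀⁴) = 0.906×5.670×10⁻⁸×1.25×(312.40⁴ − 286.30⁴).
T⁴ − T₀⁴ = 9.52454×10⁹ − 6.71870×10⁹ = 2.80584×10⁹ K⁴, so P_net = 180 W.

Net loss ≈ 180 W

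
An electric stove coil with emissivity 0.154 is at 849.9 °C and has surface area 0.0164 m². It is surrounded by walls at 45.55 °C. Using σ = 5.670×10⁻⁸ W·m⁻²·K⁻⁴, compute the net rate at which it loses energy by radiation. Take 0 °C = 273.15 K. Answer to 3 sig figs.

T = 849.9 °C + 273.15 = 1123.05 K.
Surroundings: T = 45.55 °C + 273.15 = 318.70 K.
Area A = 0.0164 m².
Net radiated power P_net = εσA(T⁴ − T₀⁴) = 0.154×5.670×10⁻⁸×0.0164×(1123.05⁴ − 318.70⁴).
T⁴ − T₀⁴ = 1.59073×10¹² − 1.03164×10¹⁰ = 1.58041×10¹² K⁴, so P_net = 226 W.

Net loss ≈ 226 W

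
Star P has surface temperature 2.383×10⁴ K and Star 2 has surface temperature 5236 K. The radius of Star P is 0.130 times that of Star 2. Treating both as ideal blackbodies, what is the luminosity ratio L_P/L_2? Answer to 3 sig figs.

L ∝ R²T⁴, so L_P/L_2 = (R_P/R_2)²(T_P/T_2)⁴ = (0.130)² × (2.383×10⁴/5236)⁴ = 0.0169 × 429.040 = 7.25.

L_P/L_2 ≈ 7.25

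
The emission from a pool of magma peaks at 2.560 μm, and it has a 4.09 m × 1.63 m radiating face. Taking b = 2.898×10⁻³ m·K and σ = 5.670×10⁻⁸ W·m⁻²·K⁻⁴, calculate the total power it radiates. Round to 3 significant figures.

Wien's law: T = b/λ_max = 2.898×10⁻³/2.560×10⁻⁶ = 1132.03 K.
Area A = 4.09 × 1.63 = 6.6667 m².
Then P = σAT⁴ = 5.670×10⁻⁸×6.6667×(1132.03)⁴ = 6.21×10⁵ W.

P ≈ 6.21×10⁵ W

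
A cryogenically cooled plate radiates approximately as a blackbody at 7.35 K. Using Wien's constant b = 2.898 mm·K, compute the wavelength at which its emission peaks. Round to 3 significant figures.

λ_max ≈ 0.394 mm

Wien's displacement law: λ_max = b/T = (2.898×10⁻³ m·K)/(7.35 K) = 3.943×10⁻⁴ m.
That is 0.394 mm, in the infrared range.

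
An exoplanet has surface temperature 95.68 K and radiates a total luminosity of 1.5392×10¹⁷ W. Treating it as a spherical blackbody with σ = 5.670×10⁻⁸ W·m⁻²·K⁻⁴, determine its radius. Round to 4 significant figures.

L = 4πR²σT⁴ ⇒ R = √(L/(4πσT⁴)).
σT⁴ = 4.75190 W/m², so R = √(1.5392×10¹⁷/(4π×4.75190)) = 5.077×10⁷ m.

R ≈ 5.077×10⁷ m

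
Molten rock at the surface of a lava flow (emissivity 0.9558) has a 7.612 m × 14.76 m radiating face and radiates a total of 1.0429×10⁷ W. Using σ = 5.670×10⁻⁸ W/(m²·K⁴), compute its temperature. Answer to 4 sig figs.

Area A = 7.612 × 14.76 = 112.353 m².
P = εσAT⁴ ⇒ T = (P/(εσA))^(1/4) = (1.0429×10⁷/(0.9558×5.670×10⁻⁸×112.353))^(1/4) = 1144 K.

T ≈ 1144 K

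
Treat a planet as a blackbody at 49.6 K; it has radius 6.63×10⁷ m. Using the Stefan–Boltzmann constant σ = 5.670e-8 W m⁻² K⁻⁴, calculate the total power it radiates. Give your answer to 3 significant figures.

P ≈ 1.90×10¹⁶ W

Surface area A = 4πR² = 4π(6.63×10⁷ m)² = 5.52379×10¹⁶ m².
P = σAT⁴ = 5.670×10⁻⁸ × 5.52379×10¹⁶ × (49.6)⁴ = 1.90×10¹⁶ W.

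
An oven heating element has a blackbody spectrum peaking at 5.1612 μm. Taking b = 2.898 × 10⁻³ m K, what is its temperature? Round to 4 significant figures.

T ≈ 561.5 K

Wien's law gives T = b/λ_max = (2.898×10⁻³ m·K)/(5.1612×10⁻⁶ m) = 561.5 K.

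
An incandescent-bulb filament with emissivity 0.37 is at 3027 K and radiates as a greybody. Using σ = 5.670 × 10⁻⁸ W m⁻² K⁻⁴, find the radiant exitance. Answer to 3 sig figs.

I ≈ 1.76×10⁶ W/m²

Stefan–Boltzmann: I = εσT⁴ = 0.37 × 5.670×10⁻⁸ × (3027)⁴ = 1.76×10⁶ W/m².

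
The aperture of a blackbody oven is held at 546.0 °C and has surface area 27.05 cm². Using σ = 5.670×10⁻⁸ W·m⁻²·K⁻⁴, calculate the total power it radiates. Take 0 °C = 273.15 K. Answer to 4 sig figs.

P ≈ 69.06 W

T = 546.0 °C + 273.15 = 819.15 K.
Area A = 27.05 cm² = 2.705×10⁻³ m².
P = σAT⁴ = 5.670×10⁻⁸ × 2.705×10⁻³ × (819.15)⁴ = 69.06 W.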